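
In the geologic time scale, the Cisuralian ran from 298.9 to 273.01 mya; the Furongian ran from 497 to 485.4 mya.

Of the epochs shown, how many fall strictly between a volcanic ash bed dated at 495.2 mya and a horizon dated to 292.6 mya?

The older date is 495.2 Ma and the younger is 292.6 Ma.
No epoch both begins after 495.2 Ma and ends before 292.6 Ma, so the count is 0.

0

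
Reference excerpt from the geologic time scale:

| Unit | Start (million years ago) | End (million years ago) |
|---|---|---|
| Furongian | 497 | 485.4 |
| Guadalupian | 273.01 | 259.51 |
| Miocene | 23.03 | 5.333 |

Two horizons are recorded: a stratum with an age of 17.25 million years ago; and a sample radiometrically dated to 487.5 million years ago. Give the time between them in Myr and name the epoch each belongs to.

470.25 million years apart; the first in the Miocene, the second in the Furongian

Elapsed time: 487.5 − 17.25 = 470.25 Myr.
17.25 Ma lies within 23.03–5.333 Ma: Miocene.
487.5 Ma lies within 497–485.4 Ma: Furongian.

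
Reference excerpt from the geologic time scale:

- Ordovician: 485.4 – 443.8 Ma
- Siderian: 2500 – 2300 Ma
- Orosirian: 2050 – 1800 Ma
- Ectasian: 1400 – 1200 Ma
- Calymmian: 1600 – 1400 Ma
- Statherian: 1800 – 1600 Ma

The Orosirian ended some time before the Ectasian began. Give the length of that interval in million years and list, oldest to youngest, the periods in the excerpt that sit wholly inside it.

400 million years; Statherian, Calymmian

The Orosirian closes at 1800 Ma and the Ectasian opens at 1400 Ma, so the interval is 1800 − 1400 = 400 Myr.
A period fits inside if it starts at or after 1800 Ma and ends at or before 1400 Ma; oldest first that gives Statherian, Calymmian.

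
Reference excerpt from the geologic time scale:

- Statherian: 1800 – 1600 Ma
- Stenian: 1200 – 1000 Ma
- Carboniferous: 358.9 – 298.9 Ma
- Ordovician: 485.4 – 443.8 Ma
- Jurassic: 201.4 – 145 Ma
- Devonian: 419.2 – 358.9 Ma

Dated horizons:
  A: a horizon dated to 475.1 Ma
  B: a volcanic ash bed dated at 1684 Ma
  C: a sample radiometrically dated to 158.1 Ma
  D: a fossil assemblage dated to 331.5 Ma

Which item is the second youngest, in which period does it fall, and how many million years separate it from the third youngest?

D, in the Carboniferous; 143.6 million years to A

Sorted youngest-first by Ma: C (158.1), D (331.5), A (475.1), B (1684).
The second youngest is D at 331.5 Ma, which lies in 358.9–298.9 Ma: the Carboniferous.
The third youngest is A at 475.1 Ma; separation = |331.5 − 475.1| = 143.6 Myr.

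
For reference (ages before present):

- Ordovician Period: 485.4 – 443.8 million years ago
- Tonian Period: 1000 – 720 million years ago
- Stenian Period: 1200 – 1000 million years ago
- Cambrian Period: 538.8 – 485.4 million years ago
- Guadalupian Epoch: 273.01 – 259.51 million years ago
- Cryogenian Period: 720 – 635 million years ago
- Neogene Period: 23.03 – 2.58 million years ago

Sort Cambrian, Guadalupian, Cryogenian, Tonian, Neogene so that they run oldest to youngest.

Tonian, Cryogenian, Cambrian, Guadalupian, Neogene

Read off each span (Ma): Cambrian 538.8–485.4; Guadalupian 273.01–259.51; Cryogenian 720–635; Tonian 1000–720; Neogene 23.03–2.58.
Larger Ma is older, so oldest→youngest is Tonian, Cryogenian, Cambrian, Guadalupian, Neogene.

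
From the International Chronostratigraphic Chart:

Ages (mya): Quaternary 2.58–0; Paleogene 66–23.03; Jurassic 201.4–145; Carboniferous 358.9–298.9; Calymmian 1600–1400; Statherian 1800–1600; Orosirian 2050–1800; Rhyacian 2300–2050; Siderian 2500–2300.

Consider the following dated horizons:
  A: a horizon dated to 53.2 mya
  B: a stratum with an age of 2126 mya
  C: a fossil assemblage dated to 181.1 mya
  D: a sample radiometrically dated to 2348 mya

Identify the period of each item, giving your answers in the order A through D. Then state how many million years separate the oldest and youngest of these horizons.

A — Paleogene; B — Rhyacian; C — Jurassic; D — Siderian; span 2294.8 million years

A: 53.2 Ma lies in 66–23.03 Ma, so Paleogene.
B: 2126 Ma lies in 2300–2050 Ma, so Rhyacian.
C: 181.1 Ma lies in 201.4–145 Ma, so Jurassic.
D: 2348 Ma lies in 2500–2300 Ma, so Siderian.
Oldest = 2348 Ma, youngest = 53.2 Ma → span 2294.8 Myr.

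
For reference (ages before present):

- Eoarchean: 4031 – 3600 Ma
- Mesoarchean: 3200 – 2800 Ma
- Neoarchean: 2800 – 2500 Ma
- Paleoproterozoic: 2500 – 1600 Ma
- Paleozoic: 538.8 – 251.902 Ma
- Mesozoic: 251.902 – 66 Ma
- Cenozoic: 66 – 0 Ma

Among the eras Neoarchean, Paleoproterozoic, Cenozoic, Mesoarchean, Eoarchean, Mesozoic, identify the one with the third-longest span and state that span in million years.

Start − end for each: Neoarchean 2800 − 2500 = 300; Paleoproterozoic 2500 − 1600 = 900; Cenozoic 66 − 0 = 66; Mesoarchean 3200 − 2800 = 400; Eoarchean 4031 − 3600 = 431; Mesozoic 251.902 − 66 = 185.902.
Ranking these from longest: Paleoproterozoic > Eoarchean > Mesoarchean > Neoarchean > Mesozoic > Cenozoic.
Position 3 in that ranking is Mesoarchean, which lasted 400 Myr.

Mesoarchean, 400 million years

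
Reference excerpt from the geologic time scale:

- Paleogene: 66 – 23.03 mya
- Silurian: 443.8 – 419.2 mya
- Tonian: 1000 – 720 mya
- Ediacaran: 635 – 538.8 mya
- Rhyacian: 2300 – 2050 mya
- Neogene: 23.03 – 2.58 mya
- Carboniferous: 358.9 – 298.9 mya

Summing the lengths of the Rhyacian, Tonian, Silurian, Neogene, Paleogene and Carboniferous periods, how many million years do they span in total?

Duration is start − end for each: (2300 − 2050) + (1000 − 720) + (443.8 − 419.2) + (23.03 − 2.58) + (66 − 23.03) + (358.9 − 298.9).
That is 250 + 280 + 24.6 + 20.45 + 42.97 + 60, which totals 678.02 million years.

678.02 million years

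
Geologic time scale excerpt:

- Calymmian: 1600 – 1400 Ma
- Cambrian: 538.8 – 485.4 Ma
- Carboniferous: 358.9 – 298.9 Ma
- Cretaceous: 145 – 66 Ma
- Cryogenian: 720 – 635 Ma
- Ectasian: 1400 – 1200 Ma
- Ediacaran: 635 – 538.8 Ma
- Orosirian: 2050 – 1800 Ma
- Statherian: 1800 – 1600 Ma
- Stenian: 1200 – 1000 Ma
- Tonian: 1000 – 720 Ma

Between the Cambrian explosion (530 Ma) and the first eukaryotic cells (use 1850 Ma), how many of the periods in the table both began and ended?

1850 Ma sits inside the Orosirian (2050–1800) and 530 Ma inside the Cambrian (538.8–485.4); neither of those is wholly between the two dates.
The listed periods lying completely between them are Statherian, Calymmian, Ectasian, Stenian, Tonian, Cryogenian, Ediacaran — 7 in all.

7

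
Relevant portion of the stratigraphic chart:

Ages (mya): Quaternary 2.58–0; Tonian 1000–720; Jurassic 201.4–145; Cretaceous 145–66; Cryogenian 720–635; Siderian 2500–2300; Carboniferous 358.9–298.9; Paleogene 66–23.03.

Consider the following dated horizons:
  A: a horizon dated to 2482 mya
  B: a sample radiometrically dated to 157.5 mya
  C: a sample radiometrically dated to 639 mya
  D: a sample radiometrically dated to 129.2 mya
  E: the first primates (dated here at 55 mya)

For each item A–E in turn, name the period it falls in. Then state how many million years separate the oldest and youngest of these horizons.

Match each age against the start–end ranges in the excerpt: A = 2482 Ma → Siderian (2500–2300); B = 157.5 Ma → Jurassic (201.4–145); C = 639 Ma → Cryogenian (720–635); D = 129.2 Ma → Cretaceous (145–66); E = 55 Ma → Paleogene (66–23.03).
The largest age is 2482 Ma and the smallest is 55 Ma; their difference is 2427 Myr.

A — Siderian; B — Jurassic; C — Cryogenian; D — Cretaceous; E — Paleogene; span 2427 million years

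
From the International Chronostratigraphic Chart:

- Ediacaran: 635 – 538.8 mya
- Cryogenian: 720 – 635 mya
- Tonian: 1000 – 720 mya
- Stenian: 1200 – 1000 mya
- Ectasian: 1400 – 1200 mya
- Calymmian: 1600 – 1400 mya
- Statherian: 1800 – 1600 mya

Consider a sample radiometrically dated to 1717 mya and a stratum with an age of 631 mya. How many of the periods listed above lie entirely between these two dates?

1717 Ma sits inside the Statherian (1800–1600) and 631 Ma inside the Ediacaran (635–538.8); neither of those is wholly between the two dates.
The listed periods lying completely between them are Calymmian, Ectasian, Stenian, Tonian, Cryogenian — 5 in all.

5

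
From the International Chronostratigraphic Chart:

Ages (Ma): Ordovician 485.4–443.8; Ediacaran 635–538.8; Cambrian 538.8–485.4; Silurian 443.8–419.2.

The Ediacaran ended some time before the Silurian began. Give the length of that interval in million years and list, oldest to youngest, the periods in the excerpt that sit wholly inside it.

The Ediacaran closes at 538.8 Ma and the Silurian opens at 443.8 Ma, so the interval is 538.8 − 443.8 = 95 Myr.
A period fits inside if it starts at or after 538.8 Ma and ends at or before 443.8 Ma; oldest first that gives Cambrian, Ordovician.

95 million years; Cambrian, Ordovician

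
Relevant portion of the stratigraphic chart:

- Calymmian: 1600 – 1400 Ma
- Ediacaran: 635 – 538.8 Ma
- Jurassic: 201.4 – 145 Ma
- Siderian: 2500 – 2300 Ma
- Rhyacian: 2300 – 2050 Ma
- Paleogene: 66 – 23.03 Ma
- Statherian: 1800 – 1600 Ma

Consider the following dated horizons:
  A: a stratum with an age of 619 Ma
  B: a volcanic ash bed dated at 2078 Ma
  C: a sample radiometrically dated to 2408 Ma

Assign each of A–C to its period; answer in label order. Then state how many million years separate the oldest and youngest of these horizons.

Match each age against the start–end ranges in the excerpt: A = 619 Ma → Ediacaran (635–538.8); B = 2078 Ma → Rhyacian (2300–2050); C = 2408 Ma → Siderian (2500–2300).
The largest age is 2408 Ma and the smallest is 619 Ma; their difference is 1789 Myr.

A — Ediacaran; B — Rhyacian; C — Siderian; span 1789 million years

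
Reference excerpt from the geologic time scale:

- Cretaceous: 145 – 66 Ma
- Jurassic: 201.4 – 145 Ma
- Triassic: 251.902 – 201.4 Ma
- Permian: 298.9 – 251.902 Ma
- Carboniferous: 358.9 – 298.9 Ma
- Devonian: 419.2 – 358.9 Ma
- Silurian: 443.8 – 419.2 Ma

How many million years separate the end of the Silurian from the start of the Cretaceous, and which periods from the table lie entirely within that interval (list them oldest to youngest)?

The Silurian closes at 419.2 Ma and the Cretaceous opens at 145 Ma, so the interval is 419.2 − 145 = 274.2 Myr.
A period fits inside if it starts at or after 419.2 Ma and ends at or before 145 Ma; oldest first that gives Devonian, Carboniferous, Permian, Triassic, Jurassic.

274.2 million years; Devonian, Carboniferous, Permian, Triassic, Jurassic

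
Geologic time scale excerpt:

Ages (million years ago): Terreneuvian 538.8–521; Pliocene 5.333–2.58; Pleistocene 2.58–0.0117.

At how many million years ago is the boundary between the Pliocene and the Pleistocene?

The Pliocene ends and the Pleistocene begins at 2.58 million years ago.

2.58 million years ago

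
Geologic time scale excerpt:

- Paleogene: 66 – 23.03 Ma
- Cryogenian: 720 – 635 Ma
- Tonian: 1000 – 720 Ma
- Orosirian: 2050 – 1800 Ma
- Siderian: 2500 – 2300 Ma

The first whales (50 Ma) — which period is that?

50 Ma lies between 66 and 23.03 Ma, so it falls in the Paleogene.

Paleogene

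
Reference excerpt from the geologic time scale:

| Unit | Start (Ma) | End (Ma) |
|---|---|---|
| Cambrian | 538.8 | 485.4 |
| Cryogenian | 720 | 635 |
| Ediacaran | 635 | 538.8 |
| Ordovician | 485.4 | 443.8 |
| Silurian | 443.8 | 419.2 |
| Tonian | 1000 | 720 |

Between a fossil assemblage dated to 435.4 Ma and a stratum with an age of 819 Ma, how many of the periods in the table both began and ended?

The older date is 819 Ma and the younger is 435.4 Ma.
Periods with start < 819 and end > 435.4 Ma: Cryogenian (720–635), Ediacaran (635–538.8), Cambrian (538.8–485.4), Ordovician (485.4–443.8).
That is 4 complete periods.

4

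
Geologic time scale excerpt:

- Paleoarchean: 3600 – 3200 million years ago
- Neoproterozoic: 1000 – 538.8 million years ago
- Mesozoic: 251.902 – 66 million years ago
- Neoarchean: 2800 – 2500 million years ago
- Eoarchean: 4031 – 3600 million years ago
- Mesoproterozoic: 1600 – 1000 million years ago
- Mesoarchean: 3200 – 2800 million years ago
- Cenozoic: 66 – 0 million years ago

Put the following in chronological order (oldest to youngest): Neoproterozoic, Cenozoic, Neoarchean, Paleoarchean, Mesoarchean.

Paleoarchean, then Mesoarchean, then Neoarchean, then Neoproterozoic, then Cenozoic

Sorting by start age (descending Ma, since larger Ma = older): Paleoarchean start 3600, Mesoarchean start 3200, Neoarchean start 2800, Neoproterozoic start 1000, Cenozoic start 66.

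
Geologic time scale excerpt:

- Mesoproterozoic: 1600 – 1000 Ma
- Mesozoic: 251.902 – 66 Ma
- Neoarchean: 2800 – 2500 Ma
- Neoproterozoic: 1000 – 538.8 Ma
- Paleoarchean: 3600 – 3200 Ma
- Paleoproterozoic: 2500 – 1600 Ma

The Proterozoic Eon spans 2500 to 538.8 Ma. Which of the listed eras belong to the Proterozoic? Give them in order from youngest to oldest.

Eras with both bounds inside 2500–538.8 Ma: Neoproterozoic (1000–538.8), Mesoproterozoic (1600–1000), Paleoproterozoic (2500–1600).

Neoproterozoic, Mesoproterozoic, Paleoproterozoic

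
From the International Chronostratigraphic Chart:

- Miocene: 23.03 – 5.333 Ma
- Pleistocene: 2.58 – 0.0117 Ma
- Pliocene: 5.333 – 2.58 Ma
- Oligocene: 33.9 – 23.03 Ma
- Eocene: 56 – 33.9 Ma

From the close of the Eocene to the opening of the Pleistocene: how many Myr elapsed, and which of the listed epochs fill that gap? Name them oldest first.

The Eocene closes at 33.9 Ma and the Pleistocene opens at 2.58 Ma, so the interval is 33.9 − 2.58 = 31.32 Myr.
An epoch fits inside if it starts at or after 33.9 Ma and ends at or before 2.58 Ma; oldest first that gives Oligocene, Miocene, Pliocene.

31.32 million years; Oligocene, Miocene, Pliocene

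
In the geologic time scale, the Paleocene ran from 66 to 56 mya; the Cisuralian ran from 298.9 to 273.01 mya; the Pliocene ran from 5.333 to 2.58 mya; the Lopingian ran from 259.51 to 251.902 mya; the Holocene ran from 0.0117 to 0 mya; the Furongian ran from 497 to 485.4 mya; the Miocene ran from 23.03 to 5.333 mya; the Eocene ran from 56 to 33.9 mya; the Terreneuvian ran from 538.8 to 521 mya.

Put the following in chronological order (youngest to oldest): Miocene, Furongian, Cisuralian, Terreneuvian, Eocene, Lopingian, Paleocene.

The oldest of these is Terreneuvian (starts 538.8 Ma) and the youngest is Miocene (ends 5.333 Ma).
In between, by decreasing start age: Furongian (497), Cisuralian (298.9), Lopingian (259.51), Paleocene (66), Eocene (56).
Listing youngest first means reversing that sequence.

Miocene, then Eocene, then Paleocene, then Lopingian, then Cisuralian, then Furongian, then Terreneuvian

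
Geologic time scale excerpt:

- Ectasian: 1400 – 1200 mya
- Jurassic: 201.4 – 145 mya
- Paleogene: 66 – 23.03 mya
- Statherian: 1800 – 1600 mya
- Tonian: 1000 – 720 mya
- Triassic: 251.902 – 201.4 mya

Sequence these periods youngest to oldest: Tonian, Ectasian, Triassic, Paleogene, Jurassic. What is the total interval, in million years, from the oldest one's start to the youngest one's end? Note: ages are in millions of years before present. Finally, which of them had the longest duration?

From the excerpt: Tonian 1000–720; Ectasian 1400–1200; Triassic 251.902–201.4; Paleogene 66–23.03; Jurassic 201.4–145 (Ma).
Larger Ma is earlier, so the oldest is Ectasian and the youngest is Paleogene; youngest to oldest: Paleogene, Jurassic, Triassic, Tonian, Ectasian.
Oldest start 1400 minus youngest end 23.03 gives 1376.97 Myr overall.
Individual lengths (start − end): Jurassic 56.4; Tonian 280; Paleogene 42.97; Ectasian 200; Triassic 50.502. The largest is Tonian at 280 Myr.

Paleogene → Jurassic → Triassic → Tonian → Ectasian; total span 1376.97 Myr; longest is Tonian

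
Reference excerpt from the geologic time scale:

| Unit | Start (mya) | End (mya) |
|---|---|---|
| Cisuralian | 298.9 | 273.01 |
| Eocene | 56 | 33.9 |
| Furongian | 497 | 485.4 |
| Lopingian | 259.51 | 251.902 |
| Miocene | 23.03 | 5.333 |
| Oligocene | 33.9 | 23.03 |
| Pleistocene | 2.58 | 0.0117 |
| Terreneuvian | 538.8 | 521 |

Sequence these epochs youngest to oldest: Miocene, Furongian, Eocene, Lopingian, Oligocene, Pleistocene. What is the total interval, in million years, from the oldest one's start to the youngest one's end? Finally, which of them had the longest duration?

Pleistocene → Miocene → Oligocene → Eocene → Lopingian → Furongian; total span 496.9883 Myr; longest is Eocene

From the excerpt: Miocene 23.03–5.333; Furongian 497–485.4; Eocene 56–33.9; Lopingian 259.51–251.902; Oligocene 33.9–23.03; Pleistocene 2.58–0.0117 (Ma).
Larger Ma is earlier, so the oldest is Furongian and the youngest is Pleistocene; youngest to oldest: Pleistocene, Miocene, Oligocene, Eocene, Lopingian, Furongian.
Oldest start 497 minus youngest end 0.0117 gives 496.9883 Myr overall.
Individual lengths (start − end): Eocene 22.1; Oligocene 10.87; Lopingian 7.608; Pleistocene 2.5683; Miocene 17.697; Furongian 11.6. The largest is Eocene at 22.1 Myr.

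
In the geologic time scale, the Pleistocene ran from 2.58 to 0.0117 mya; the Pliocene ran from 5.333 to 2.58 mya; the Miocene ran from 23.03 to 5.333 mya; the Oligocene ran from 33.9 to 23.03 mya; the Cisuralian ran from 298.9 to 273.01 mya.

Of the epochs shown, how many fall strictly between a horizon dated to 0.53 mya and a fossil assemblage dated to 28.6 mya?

2

The older date is 28.6 Ma and the younger is 0.53 Ma.
Epochs with start < 28.6 and end > 0.53 Ma: Miocene (23.03–5.333), Pliocene (5.333–2.58).
That is 2 complete epochs.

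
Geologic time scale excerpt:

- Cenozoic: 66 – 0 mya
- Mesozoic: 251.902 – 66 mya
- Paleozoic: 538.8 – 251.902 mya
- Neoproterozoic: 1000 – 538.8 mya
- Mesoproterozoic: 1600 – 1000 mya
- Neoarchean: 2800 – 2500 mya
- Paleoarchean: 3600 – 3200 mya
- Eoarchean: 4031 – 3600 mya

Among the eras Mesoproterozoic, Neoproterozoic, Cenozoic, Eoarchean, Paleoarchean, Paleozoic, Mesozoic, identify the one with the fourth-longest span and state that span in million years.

Paleoarchean, 400 million years

Durations: Mesoproterozoic 600; Neoproterozoic 461.2; Cenozoic 66; Eoarchean 431; Paleoarchean 400; Paleozoic 286.898; Mesozoic 185.902 Myr.
Sorted longest-first: Mesoproterozoic (600), Neoproterozoic (461.2), Eoarchean (431), Paleoarchean (400), Paleozoic (286.898), Mesozoic (185.902), Cenozoic (66).
The fourth longest is Paleoarchean at 400 Myr.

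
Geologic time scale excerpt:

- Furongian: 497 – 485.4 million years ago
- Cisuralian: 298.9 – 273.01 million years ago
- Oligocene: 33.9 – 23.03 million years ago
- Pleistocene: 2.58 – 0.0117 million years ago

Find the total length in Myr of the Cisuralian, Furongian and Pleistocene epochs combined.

40.0583 million years

Each duration: Cisuralian = 25.89; Furongian = 11.6; Pleistocene = 2.5683.
Sum: 25.89 + 11.6 + 2.5683 = 40.0583 Myr.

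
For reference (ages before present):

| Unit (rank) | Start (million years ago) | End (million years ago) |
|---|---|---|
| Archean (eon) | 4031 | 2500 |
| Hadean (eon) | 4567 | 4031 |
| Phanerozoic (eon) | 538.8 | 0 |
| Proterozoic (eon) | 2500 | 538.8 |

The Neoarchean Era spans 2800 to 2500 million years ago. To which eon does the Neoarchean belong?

The Neoarchean (2800–2500 Ma) lies entirely within 4031–2500 Ma, the Archean Eon.

Archean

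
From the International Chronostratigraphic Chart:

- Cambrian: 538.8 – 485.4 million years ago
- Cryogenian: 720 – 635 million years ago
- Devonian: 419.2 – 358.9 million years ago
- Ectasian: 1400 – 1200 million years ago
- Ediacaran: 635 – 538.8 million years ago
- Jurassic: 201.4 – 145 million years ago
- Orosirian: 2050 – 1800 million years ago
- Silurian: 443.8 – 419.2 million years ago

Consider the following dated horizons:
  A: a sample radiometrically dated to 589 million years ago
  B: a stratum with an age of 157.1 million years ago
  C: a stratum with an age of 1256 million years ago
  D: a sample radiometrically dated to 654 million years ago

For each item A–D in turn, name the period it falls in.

Match each age against the start–end ranges in the excerpt: A = 589 Ma → Ediacaran (635–538.8); B = 157.1 Ma → Jurassic (201.4–145); C = 1256 Ma → Ectasian (1400–1200); D = 654 Ma → Cryogenian (720–635).

A — Ediacaran; B — Jurassic; C — Ectasian; D — Cryogenian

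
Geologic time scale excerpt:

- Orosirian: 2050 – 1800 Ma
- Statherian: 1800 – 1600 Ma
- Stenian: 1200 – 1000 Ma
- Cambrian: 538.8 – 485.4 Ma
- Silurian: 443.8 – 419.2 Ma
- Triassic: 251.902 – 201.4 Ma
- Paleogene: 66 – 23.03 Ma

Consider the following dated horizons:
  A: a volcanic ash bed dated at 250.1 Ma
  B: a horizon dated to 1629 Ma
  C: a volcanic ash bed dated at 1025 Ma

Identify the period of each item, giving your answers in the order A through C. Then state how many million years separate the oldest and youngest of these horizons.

A: 250.1 Ma lies in 251.902–201.4 Ma, so Triassic.
B: 1629 Ma lies in 1800–1600 Ma, so Statherian.
C: 1025 Ma lies in 1200–1000 Ma, so Stenian.
Oldest = 1629 Ma, youngest = 250.1 Ma → span 1378.9 Myr.

A — Triassic; B — Statherian; C — Stenian; span 1378.9 million years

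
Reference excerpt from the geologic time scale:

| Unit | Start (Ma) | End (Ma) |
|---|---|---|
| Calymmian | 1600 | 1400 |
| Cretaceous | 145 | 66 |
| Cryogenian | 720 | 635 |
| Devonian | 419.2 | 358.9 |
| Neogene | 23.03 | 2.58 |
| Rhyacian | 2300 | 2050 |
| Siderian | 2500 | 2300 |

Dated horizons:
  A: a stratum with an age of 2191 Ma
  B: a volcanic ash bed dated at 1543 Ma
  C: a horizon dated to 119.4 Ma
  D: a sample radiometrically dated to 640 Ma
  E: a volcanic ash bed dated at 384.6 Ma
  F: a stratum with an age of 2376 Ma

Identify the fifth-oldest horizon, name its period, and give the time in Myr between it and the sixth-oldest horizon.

Larger Ma means older, so oldest first: F 2376 > A 2191 > B 1543 > D 640 > E 384.6 > C 119.4.
Counting 5 along gives E (384.6 Ma); the excerpt puts that inside the Devonian, 419.2–358.9 Ma.
Next in line is C (119.4 Ma), and 384.6 − 119.4 = 265.2 Myr.

E, in the Devonian; 265.2 million years to C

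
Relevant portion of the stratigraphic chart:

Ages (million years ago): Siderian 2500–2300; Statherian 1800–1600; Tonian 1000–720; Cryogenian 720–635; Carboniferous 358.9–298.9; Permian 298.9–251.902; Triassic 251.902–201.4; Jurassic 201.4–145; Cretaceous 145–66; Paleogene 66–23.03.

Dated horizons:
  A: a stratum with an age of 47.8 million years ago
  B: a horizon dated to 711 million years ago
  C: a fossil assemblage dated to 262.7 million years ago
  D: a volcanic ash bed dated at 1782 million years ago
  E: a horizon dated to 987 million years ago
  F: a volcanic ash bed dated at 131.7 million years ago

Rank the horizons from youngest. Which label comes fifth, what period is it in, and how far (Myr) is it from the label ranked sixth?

Sorted youngest-first by Ma: A (47.8), F (131.7), C (262.7), B (711), E (987), D (1782).
The fifth youngest is E at 987 Ma, which lies in 1000–720 Ma: the Tonian.
The sixth youngest is D at 1782 Ma; separation = |987 − 1782| = 795 Myr.

E, in the Tonian; 795 million years to D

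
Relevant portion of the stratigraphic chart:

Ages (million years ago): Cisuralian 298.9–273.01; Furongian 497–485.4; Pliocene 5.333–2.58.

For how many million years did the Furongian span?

11.6 million years

497 − 485.4 = 11.6 million years.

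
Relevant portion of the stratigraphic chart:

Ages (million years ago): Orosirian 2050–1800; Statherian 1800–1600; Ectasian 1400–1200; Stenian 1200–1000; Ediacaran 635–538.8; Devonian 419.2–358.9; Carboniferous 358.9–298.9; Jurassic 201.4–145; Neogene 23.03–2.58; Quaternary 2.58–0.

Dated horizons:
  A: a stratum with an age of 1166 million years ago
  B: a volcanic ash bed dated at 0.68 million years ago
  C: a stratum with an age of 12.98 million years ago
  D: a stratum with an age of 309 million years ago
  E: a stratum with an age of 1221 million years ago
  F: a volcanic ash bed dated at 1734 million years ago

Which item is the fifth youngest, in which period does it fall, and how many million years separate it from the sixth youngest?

E, in the Ectasian; 513 million years to F

Sorted youngest-first by Ma: B (0.68), C (12.98), D (309), A (1166), E (1221), F (1734).
The fifth youngest is E at 1221 Ma, which lies in 1400–1200 Ma: the Ectasian.
The sixth youngest is F at 1734 Ma; separation = |1221 − 1734| = 513 Myr.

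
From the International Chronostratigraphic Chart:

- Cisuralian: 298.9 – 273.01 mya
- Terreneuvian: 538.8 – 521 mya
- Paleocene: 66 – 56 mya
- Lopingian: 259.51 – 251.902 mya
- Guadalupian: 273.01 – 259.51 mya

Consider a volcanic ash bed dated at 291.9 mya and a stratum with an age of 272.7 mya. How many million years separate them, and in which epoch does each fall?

19.2 million years apart; the first in the Cisuralian, the second in the Guadalupian

Elapsed time: 291.9 − 272.7 = 19.2 Myr.
291.9 Ma lies within 298.9–273.01 Ma: Cisuralian.
272.7 Ma lies within 273.01–259.51 Ma: Guadalupian.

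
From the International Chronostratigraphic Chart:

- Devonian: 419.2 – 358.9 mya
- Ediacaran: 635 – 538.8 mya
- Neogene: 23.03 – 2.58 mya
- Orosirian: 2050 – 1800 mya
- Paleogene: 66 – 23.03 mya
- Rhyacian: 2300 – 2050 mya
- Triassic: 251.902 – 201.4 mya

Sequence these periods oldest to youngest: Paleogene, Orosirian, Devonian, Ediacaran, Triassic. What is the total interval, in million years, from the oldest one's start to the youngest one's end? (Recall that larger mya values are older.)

Orosirian → Ediacaran → Devonian → Triassic → Paleogene; total span 2026.97 Myr

Start ages (Ma): Orosirian 2050, Ediacaran 635, Devonian 419.2, Triassic 251.902, Paleogene 66.
Ordered oldest to youngest: Orosirian, Ediacaran, Devonian, Triassic, Paleogene.
Span = 2050 − 23.03 = 2026.97 Myr.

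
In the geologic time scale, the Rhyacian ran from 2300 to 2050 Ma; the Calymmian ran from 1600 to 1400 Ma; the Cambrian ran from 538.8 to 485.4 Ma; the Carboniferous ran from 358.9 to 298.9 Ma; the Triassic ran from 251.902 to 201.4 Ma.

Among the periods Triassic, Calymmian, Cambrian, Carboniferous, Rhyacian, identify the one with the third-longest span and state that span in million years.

Carboniferous, 60 million years

Durations: Triassic 50.502; Calymmian 200; Cambrian 53.4; Carboniferous 60; Rhyacian 250 Myr.
Sorted longest-first: Rhyacian (250), Calymmian (200), Carboniferous (60), Cambrian (53.4), Triassic (50.502).
The third longest is Carboniferous at 60 Myr.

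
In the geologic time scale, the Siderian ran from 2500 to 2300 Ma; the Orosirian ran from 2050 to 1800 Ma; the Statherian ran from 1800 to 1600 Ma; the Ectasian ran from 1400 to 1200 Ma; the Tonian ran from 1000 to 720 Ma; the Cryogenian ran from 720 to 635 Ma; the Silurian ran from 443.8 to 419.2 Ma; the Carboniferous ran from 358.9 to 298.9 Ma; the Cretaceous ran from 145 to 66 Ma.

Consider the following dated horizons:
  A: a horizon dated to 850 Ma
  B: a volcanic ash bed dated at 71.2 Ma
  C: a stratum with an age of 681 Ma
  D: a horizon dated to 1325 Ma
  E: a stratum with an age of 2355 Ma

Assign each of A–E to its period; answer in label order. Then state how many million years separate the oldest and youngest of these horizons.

Match each age against the start–end ranges in the excerpt: A = 850 Ma → Tonian (1000–720); B = 71.2 Ma → Cretaceous (145–66); C = 681 Ma → Cryogenian (720–635); D = 1325 Ma → Ectasian (1400–1200); E = 2355 Ma → Siderian (2500–2300).
The largest age is 2355 Ma and the smallest is 71.2 Ma; their difference is 2283.8 Myr.

A — Tonian; B — Cretaceous; C — Cryogenian; D — Ectasian; E — Siderian; span 2283.8 million years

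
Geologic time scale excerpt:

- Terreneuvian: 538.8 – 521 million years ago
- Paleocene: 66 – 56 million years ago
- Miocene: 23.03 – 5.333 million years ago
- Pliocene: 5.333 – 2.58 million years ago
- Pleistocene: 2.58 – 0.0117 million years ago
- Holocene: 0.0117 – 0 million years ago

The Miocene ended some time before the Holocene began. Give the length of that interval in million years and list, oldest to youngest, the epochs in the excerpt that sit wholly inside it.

The Miocene closes at 5.333 Ma and the Holocene opens at 0.0117 Ma, so the interval is 5.333 − 0.0117 = 5.3213 Myr.
An epoch fits inside if it starts at or after 5.333 Ma and ends at or before 0.0117 Ma; oldest first that gives Pliocene, Pleistocene.

5.3213 million years; Pliocene, Pleistocene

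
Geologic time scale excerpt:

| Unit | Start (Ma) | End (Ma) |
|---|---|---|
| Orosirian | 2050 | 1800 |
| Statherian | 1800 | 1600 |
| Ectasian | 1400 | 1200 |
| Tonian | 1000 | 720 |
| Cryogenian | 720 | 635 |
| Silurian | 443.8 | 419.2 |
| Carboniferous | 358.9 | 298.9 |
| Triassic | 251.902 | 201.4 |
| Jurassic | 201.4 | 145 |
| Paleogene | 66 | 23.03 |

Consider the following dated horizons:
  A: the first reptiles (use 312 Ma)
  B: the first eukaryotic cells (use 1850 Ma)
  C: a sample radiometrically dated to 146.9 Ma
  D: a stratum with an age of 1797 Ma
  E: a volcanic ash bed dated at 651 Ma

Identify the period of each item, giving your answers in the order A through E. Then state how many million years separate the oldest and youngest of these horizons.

Match each age against the start–end ranges in the excerpt: A = 312 Ma → Carboniferous (358.9–298.9); B = 1850 Ma → Orosirian (2050–1800); C = 146.9 Ma → Jurassic (201.4–145); D = 1797 Ma → Statherian (1800–1600); E = 651 Ma → Cryogenian (720–635).
The largest age is 1850 Ma and the smallest is 146.9 Ma; their difference is 1703.1 Myr.

A — Carboniferous; B — Orosirian; C — Jurassic; D — Statherian; E — Cryogenian; span 1703.1 million years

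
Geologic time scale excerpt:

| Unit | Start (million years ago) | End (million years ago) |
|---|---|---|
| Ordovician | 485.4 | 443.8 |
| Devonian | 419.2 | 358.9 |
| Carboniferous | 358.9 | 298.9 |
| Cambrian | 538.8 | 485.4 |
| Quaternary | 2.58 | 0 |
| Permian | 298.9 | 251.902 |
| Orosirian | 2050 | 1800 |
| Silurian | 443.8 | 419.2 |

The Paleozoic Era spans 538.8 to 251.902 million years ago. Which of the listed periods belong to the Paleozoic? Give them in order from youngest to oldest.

Periods with both bounds inside 538.8–251.902 Ma: Permian (298.9–251.902), Carboniferous (358.9–298.9), Devonian (419.2–358.9), Silurian (443.8–419.2), Ordovician (485.4–443.8), Cambrian (538.8–485.4).

Permian, Carboniferous, Devonian, Silurian, Ordovician, Cambrian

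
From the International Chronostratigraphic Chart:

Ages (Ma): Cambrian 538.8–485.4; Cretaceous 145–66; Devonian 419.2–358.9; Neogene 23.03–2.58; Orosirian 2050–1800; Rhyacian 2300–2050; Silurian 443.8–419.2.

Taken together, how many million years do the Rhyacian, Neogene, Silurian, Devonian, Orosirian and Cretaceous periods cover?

684.35 million years

Each duration: Rhyacian = 250; Neogene = 20.45; Silurian = 24.6; Devonian = 60.3; Orosirian = 250; Cretaceous = 79.
Sum: 250 + 20.45 + 24.6 + 60.3 + 250 + 79 = 684.35 Myr.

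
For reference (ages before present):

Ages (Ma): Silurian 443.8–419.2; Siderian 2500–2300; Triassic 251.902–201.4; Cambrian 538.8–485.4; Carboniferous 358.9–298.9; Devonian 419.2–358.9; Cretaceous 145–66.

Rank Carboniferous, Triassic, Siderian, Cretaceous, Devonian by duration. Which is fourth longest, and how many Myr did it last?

Carboniferous, 60 million years

Start − end for each: Carboniferous 358.9 − 298.9 = 60; Triassic 251.902 − 201.4 = 50.502; Siderian 2500 − 2300 = 200; Cretaceous 145 − 66 = 79; Devonian 419.2 − 358.9 = 60.3.
Ranking these from longest: Siderian > Cretaceous > Devonian > Carboniferous > Triassic.
Position 4 in that ranking is Carboniferous, which lasted 60 Myr.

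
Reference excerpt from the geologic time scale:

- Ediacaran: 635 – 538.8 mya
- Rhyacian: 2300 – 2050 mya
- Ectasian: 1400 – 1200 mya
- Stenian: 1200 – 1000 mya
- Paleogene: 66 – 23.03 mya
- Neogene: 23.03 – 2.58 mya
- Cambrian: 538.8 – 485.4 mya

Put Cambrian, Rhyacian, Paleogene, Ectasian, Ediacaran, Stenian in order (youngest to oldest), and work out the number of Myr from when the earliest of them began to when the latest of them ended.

Paleogene → Cambrian → Ediacaran → Stenian → Ectasian → Rhyacian; total span 2276.97 Myr

From the excerpt: Cambrian 538.8–485.4; Rhyacian 2300–2050; Paleogene 66–23.03; Ectasian 1400–1200; Ediacaran 635–538.8; Stenian 1200–1000 (Ma).
Larger Ma is earlier, so the oldest is Rhyacian and the youngest is Paleogene; youngest to oldest: Paleogene, Cambrian, Ediacaran, Stenian, Ectasian, Rhyacian.
Oldest start 2300 minus youngest end 23.03 gives 2276.97 Myr overall.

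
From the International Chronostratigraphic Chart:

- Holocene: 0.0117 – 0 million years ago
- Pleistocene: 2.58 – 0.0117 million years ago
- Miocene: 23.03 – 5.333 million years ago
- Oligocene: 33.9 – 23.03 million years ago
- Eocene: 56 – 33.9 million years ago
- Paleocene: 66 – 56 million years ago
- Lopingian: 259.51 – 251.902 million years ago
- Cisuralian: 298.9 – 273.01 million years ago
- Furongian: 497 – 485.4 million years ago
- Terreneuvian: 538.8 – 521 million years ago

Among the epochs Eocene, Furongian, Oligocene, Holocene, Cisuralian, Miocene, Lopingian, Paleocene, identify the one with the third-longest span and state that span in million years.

Durations: Eocene 22.1; Furongian 11.6; Oligocene 10.87; Holocene 0.0117; Cisuralian 25.89; Miocene 17.697; Lopingian 7.608; Paleocene 10 Myr.
Sorted longest-first: Cisuralian (25.89), Eocene (22.1), Miocene (17.697), Furongian (11.6), Oligocene (10.87), Paleocene (10), Lopingian (7.608), Holocene (0.0117).
The third longest is Miocene at 17.697 Myr.

Miocene, 17.697 million years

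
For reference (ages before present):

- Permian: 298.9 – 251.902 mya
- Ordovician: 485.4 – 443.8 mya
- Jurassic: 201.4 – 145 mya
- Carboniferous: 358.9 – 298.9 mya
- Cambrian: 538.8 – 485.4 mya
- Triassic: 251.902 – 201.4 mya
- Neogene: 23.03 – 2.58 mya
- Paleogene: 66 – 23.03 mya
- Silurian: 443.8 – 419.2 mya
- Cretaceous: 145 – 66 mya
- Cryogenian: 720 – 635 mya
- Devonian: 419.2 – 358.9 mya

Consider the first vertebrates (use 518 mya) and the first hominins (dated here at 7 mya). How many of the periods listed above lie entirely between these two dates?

9

518 Ma sits inside the Cambrian (538.8–485.4) and 7 Ma inside the Neogene (23.03–2.58); neither of those is wholly between the two dates.
The listed periods lying completely between them are Ordovician, Silurian, Devonian, Carboniferous, Permian, Triassic, Jurassic, Cretaceous, Paleogene — 9 in all.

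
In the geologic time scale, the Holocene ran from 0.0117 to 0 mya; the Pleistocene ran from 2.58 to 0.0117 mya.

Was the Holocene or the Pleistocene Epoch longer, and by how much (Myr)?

Holocene: 0.0117 − 0 = 0.0117 Myr.
Pleistocene: 2.58 − 0.0117 = 2.5683 Myr.
Difference: 2.5683 − 0.0117 = 2.5566 Myr, so the Pleistocene was longer.

Pleistocene, by 2.5566 million years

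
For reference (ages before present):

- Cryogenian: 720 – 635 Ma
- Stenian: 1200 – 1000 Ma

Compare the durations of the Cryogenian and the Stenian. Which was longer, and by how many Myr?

Cryogenian: 720 − 635 = 85 Myr.
Stenian: 1200 − 1000 = 200 Myr.
Difference: 200 − 85 = 115 Myr, so the Stenian was longer.

Stenian, by 115 million years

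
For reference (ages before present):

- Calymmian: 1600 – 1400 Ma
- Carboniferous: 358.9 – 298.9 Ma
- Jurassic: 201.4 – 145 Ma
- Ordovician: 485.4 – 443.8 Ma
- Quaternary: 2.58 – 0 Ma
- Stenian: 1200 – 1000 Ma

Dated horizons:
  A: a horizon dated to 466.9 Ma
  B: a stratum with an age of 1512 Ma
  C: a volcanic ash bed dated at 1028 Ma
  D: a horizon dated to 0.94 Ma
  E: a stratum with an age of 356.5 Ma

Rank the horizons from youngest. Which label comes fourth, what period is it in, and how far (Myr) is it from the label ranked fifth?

C, in the Stenian; 484 million years to B

Smaller Ma means younger, so youngest first: D 0.94 < E 356.5 < A 466.9 < C 1028 < B 1512.
Counting 4 along gives C (1028 Ma); the excerpt puts that inside the Stenian, 1200–1000 Ma.
Next in line is B (1512 Ma), and 1512 − 1028 = 484 Myr.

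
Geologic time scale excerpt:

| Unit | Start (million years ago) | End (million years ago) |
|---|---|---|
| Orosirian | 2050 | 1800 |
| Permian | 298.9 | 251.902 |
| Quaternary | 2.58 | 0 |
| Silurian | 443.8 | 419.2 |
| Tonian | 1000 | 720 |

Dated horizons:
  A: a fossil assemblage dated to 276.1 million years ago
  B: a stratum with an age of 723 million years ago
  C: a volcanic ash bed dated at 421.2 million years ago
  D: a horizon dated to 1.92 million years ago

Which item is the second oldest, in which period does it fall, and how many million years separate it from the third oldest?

C, in the Silurian; 145.1 million years to A

Larger Ma means older, so oldest first: B 723 > C 421.2 > A 276.1 > D 1.92.
Counting 2 along gives C (421.2 Ma); the excerpt puts that inside the Silurian, 443.8–419.2 Ma.
Next in line is A (276.1 Ma), and 421.2 − 276.1 = 145.1 Myr.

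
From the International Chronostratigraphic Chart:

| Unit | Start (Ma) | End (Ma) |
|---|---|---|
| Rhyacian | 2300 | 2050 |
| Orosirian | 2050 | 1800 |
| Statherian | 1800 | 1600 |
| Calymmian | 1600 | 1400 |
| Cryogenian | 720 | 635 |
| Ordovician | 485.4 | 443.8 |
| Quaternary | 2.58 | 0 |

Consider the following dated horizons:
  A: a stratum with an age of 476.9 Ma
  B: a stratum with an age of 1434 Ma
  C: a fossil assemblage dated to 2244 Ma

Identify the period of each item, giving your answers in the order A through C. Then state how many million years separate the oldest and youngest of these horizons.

A — Ordovician; B — Calymmian; C — Rhyacian; span 1767.1 million years

A: 476.9 Ma lies in 485.4–443.8 Ma, so Ordovician.
B: 1434 Ma lies in 1600–1400 Ma, so Calymmian.
C: 2244 Ma lies in 2300–2050 Ma, so Rhyacian.
Oldest = 2244 Ma, youngest = 476.9 Ma → span 1767.1 Myr.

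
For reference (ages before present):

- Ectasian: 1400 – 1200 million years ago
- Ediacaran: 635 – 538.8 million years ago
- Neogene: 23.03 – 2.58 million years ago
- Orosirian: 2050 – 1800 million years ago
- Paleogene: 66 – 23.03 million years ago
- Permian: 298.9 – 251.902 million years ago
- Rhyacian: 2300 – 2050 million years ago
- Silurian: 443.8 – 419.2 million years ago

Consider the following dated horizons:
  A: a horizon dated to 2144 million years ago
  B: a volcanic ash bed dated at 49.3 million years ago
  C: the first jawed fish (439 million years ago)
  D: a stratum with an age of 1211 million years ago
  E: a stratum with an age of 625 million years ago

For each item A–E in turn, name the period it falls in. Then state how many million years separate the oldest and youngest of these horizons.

Match each age against the start–end ranges in the excerpt: A = 2144 Ma → Rhyacian (2300–2050); B = 49.3 Ma → Paleogene (66–23.03); C = 439 Ma → Silurian (443.8–419.2); D = 1211 Ma → Ectasian (1400–1200); E = 625 Ma → Ediacaran (635–538.8).
The largest age is 2144 Ma and the smallest is 49.3 Ma; their difference is 2094.7 Myr.

A — Rhyacian; B — Paleogene; C — Silurian; D — Ectasian; E — Ediacaran; span 2094.7 million years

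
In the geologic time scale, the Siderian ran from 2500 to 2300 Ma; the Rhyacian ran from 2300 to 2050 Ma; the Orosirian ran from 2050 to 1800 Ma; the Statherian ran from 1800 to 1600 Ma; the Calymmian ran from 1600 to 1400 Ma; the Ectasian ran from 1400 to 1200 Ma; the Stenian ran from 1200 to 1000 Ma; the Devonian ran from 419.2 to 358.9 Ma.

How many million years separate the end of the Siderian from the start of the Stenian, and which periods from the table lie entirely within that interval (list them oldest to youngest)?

1100 million years; Rhyacian, Orosirian, Statherian, Calymmian, Ectasian

The Siderian closes at 2300 Ma and the Stenian opens at 1200 Ma, so the interval is 2300 − 1200 = 1100 Myr.
A period fits inside if it starts at or after 2300 Ma and ends at or before 1200 Ma; oldest first that gives Rhyacian, Orosirian, Statherian, Calymmian, Ectasian.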